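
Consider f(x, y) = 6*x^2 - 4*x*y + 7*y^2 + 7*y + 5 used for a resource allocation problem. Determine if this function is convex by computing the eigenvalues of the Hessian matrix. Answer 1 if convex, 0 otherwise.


The Hessian of f(x,y) = 6*x^2 - 4*x*y + 7*y^2 + 7*y + 5 is:
H = [[12, -4], [-4, 14]]
Trace = 12 + 14 = 26
Determinant = 12*14 - (-4)^2 = 152
Discriminant = (26)^2 - 4*152 = 68.0
Eigenvalues: lambda_1 = 8.8769, lambda_2 = 17.1231
The function is convex.

1


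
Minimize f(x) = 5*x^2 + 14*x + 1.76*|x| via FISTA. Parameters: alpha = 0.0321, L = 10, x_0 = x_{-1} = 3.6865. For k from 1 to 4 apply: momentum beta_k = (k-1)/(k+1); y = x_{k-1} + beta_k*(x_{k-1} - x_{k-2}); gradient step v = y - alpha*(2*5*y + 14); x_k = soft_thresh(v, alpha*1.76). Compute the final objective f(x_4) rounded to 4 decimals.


FISTA on f(x) = 5*x^2 + 14*x + 1.76*|x|
L = 10, alpha = 0.0321
Iteration 1: beta = 0.0, y = 3.6865 + 0.0*(3.6865 - 3.6865) = 3.6865
  grad(y) = 50.865, v = y - alpha*grad = 2.0537
  prox(v) = soft_thresh(2.0537, 0.0565) = 1.9972
Iteration 2: beta = 0.3333, y = 1.9972 + 0.3333*(1.9972 - 3.6865) = 1.4342
  grad(y) = 28.3415, v = y - alpha*grad = 0.5244
  prox(v) = soft_thresh(0.5244, 0.0565) = 0.4679
Iteration 3: beta = 0.5, y = 0.4679 + 0.5*(0.4679 - 1.9972) = -0.2968
  grad(y) = 11.0322, v = y - alpha*grad = -0.6509
  prox(v) = soft_thresh(-0.6509, 0.0565) = -0.5944
Iteration 4: beta = 0.6, y = -0.5944 + 0.6*(-0.5944 - 0.4679) = -1.2318
  grad(y) = 1.682, v = y - alpha*grad = -1.2858
  prox(v) = soft_thresh(-1.2858, 0.0565) = -1.2293
f(x_4) = 5*(-1.2293)^2 + 14*(-1.2293) + 1.76*|-1.2293| = -7.4907


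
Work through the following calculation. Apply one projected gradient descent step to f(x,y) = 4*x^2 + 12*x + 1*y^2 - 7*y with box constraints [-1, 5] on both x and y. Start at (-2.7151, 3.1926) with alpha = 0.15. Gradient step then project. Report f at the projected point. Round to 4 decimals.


Step 1: Compute gradient at (-2.7151, 3.1926).
grad_x = 2*4*-2.7151 + 12 = -9.7208
grad_y = 2*1*3.1926 - 7 = -0.6148
Step 2: Gradient step.
x_raw = -2.7151 - 0.15*-9.7208 = -1.257
y_raw = 3.1926 - 0.15*-0.6148 = 3.2848
Step 3: Project onto [-1, 5].
x_proj = clip(-1.257) = -1.0
y_proj = clip(3.2848) = 3.2848
Step 4: Evaluate f.
f(-1.0, 3.2848) = -20.2037


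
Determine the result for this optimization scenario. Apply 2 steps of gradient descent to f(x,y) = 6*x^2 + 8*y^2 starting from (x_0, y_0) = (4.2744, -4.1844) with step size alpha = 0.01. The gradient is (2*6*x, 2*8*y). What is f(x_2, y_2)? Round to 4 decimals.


Gradient descent on f(x,y) = 6*x^2 + 8*y^2.
Starting point: (4.2744, -4.1844), alpha = 0.01
Step 1: grad_x = 2*6*4.2744 = 51.2928, grad_y = 2*8*-4.1844 = -66.9504
  x_1 = 4.2744 - 0.01*51.2928 = 3.7615
  y_1 = -4.1844 - 0.01*-66.9504 = -3.5149
Step 2: grad_x = 2*6*3.7615 = 45.1377, grad_y = 2*8*-3.5149 = -56.2383
  x_2 = 3.7615 - 0.01*45.1377 = 3.3101
  y_2 = -3.5149 - 0.01*-56.2383 = -2.9525
f(3.3101, -2.9525) = 6*3.3101^2 + 8*(-2.9525)^2 = 135.479


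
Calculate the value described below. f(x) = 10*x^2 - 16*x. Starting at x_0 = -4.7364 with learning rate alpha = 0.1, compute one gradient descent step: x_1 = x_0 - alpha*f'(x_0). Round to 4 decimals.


We compute the gradient at x_0 and apply the update.
f'(x) = 20*x - 16
f'(-4.7364) = 20*-4.7364 - 16 = -110.728
x_1 = -4.7364 - 0.1*-110.728 = 6.3364


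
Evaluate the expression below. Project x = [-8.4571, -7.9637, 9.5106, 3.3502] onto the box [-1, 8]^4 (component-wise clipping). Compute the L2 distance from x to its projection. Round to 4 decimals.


Project each component onto [-1, 8].
clip(-8.4571) = -1.0, clip(-7.9637) = -1.0, clip(9.5106) = 8.0, clip(3.3502) = 3.3502
Projection = [-1.0, -1.0, 8.0, 3.3502]
Squared diffs: [55.6083, 48.4931, 2.2819, 0.0]
Distance = sqrt(106.3833) = 10.3142


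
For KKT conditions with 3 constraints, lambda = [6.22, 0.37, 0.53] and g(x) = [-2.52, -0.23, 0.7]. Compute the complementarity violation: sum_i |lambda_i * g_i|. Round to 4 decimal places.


KKT complementary slackness check:
lambda_1 * g_1 = 6.22 * -2.52 = -15.6744
lambda_2 * g_2 = 0.37 * -0.23 = -0.0851
lambda_3 * g_3 = 0.53 * 0.7 = 0.371
Total violation = 15.6744 + 0.0851 + 0.371 = 16.1305


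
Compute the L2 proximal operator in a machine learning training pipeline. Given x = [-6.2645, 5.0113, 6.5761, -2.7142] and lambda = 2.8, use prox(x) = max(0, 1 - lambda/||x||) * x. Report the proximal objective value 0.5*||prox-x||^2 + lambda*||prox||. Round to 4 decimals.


Step 1: Compute ||x||.
||x|| = 10.7224
Step 2: Compute scaling factor.
scale = max(0, 1 - 2.8/10.7224) = 0.7389
Step 3: prox(x) = [-4.6286, 3.7027, 4.8588, -2.0054]
||prox(x)|| = 7.9224
Step 4: Proximal objective.
0.5*||prox-x||^2 = 3.92
lambda*||prox|| = 22.1827
Total = 26.1026


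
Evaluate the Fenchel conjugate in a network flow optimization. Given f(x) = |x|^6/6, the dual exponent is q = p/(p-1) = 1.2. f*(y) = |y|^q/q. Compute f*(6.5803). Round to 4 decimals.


The conjugate exponent q satisfies 1/p + 1/q = 1.
p = 6, so q = 6/(6 - 1) = 1.2
|y|^q = 6.5803^1.2 = 9.5917
f*(6.5803) = 9.5917 / 1.2 = 7.9931


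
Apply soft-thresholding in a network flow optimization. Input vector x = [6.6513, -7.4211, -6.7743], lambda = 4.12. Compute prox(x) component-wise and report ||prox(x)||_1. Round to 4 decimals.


Soft-thresholding with lambda = 4.12:
prox(6.6513) = sign(6.6513)*max(|6.6513| - 4.12, 0) = 2.5313
prox(-7.4211) = sign(-7.4211)*max(|-7.4211| - 4.12, 0) = -3.3011
prox(-6.7743) = sign(-6.7743)*max(|-6.7743| - 4.12, 0) = -2.6543
prox(x) = [2.5313, -3.3011, -2.6543]
||prox(x)||_1 = 2.5313 + 3.3011 + 2.6543 = 8.4867


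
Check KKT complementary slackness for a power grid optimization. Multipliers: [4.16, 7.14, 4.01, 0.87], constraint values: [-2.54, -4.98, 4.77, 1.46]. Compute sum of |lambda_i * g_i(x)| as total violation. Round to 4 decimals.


KKT complementary slackness check:
lambda_1 * g_1 = 4.16 * -2.54 = -10.5664
lambda_2 * g_2 = 7.14 * -4.98 = -35.5572
lambda_3 * g_3 = 4.01 * 4.77 = 19.1277
lambda_4 * g_4 = 0.87 * 1.46 = 1.2702
Total violation = 10.5664 + 35.5572 + 19.1277 + 1.2702 = 66.5215


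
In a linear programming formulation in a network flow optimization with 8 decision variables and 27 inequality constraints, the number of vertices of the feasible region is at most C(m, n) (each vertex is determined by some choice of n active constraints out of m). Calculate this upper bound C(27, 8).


Each vertex corresponds to some choice of n active constraints out of m, so the number of vertices is at most C(m, n) = m! / (n!(m-n)!).
m = 27, n = 8
Numerator: 27 * 26 * 25 * 24 * 23 * 22 * 21 * 20
Denominator: 8! = 40320
C(27, 8) = 2220075


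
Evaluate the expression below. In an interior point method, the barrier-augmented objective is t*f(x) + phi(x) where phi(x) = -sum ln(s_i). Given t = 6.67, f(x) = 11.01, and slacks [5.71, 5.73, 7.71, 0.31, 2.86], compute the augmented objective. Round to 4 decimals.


Step 1: Compute log-barrier.
ln values: [1.7422, 1.7457, 2.0425, -1.1712, 1.0508]
phi = -(1.7422 + 1.7457 + 2.0425 - 1.1712 + 1.0508) = -5.4101
Step 2: Compute augmented objective.
t*f(x) = 6.67*11.01 = 73.4367
Total = 73.4367 - 5.4101 = 68.0266


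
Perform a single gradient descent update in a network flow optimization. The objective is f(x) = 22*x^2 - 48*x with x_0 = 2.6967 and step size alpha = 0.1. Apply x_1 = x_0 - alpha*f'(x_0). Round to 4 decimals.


We compute the gradient at x_0 and apply the update.
f'(x) = 44*x - 48
f'(2.6967) = 44*2.6967 - 48 = 70.6548
x_1 = 2.6967 - 0.1*70.6548 = -4.3688


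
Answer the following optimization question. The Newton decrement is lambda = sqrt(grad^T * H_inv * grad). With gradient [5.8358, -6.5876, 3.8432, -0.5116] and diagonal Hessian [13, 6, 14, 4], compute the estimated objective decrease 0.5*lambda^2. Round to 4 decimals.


Step 1: H is diagonal, so H^(-1) * g = [0.4489, -1.0979, 0.2745, -0.1279].
Step 2: g^T H^(-1) g = sum_i g_i^2 / H_ii
  = (5.8358)^2/13 + (-6.5876)^2/6 + (3.8432)^2/14 + (-0.5116)^2/4
  = 2.6197 + 7.2327 + 1.055 + 0.0654 = 10.9729
Step 3: Objective decrease = 0.5 * g^T H^(-1) g = 5.4865


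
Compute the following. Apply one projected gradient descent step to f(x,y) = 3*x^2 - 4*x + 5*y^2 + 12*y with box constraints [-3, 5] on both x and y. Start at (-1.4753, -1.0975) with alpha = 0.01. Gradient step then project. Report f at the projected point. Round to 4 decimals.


Step 1: Compute gradient at (-1.4753, -1.0975).
grad_x = 2*3*-1.4753 - 4 = -12.8518
grad_y = 2*5*-1.0975 + 12 = 1.025
Step 2: Gradient step.
x_raw = -1.4753 - 0.01*-12.8518 = -1.3468
y_raw = -1.0975 - 0.01*1.025 = -1.1078
Step 3: Project onto [-3, 5].
x_proj = clip(-1.3468) = -1.3468
y_proj = clip(-1.1078) = -1.1078
Step 4: Evaluate f.
f(-1.3468, -1.1078) = 3.6711


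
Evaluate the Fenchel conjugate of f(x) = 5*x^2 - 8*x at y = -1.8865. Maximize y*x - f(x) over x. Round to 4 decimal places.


f*(y) = sup_x {y*x - a*x^2 - b*x} = sup_x {(y-b)*x - a*x^2}
FOC: (y - b) - 2a*x = 0 => x* = (y - b)/(2a)
x* = (-1.8865 + 8)/(2*5) = 0.6114
f*(-1.8865) = (y-b)^2/(4a) = (-1.8865 + 8)^2/(4*5)
= 37.3749/20 = 1.8687


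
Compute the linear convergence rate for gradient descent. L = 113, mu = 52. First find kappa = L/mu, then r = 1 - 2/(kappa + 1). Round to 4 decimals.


Step 1: Compute the condition number.
kappa = L/mu = 113/52 = 2.1731
Step 2: Compute the convergence rate.
r = 1 - 2/(kappa + 1) = 1 - 2*mu/(L + mu) = (L - mu)/(L + mu) = 61/165 = 0.3697


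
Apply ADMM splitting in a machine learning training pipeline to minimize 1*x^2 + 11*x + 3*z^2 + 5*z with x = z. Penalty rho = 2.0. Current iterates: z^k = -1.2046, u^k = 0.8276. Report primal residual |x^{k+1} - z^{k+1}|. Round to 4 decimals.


ADMM iteration with rho = 2.0, z^k = -1.2046, u^k = 0.8276
Step 1: x-update.
Minimize 1*x^2 + 11*x + (2.0/2)*(x + 1.2046 + 0.8276)^2
FOC: (2*1 + 2.0)*x = -11 + 2.0*(-1.2046 - 0.8276)
x^{k+1} = -3.7661
Step 2: z-update.
Minimize 3*z^2 + 5*z + (2.0/2)*(-3.7661 - z + 0.8276)^2
FOC: (2*3 + 2.0)*z = -5 + 2.0*(-3.7661 + 0.8276)
z^{k+1} = -1.3596
Step 3: u-update.
u^{k+1} = 0.8276 - 3.7661 + 1.3596 = -1.5789
Step 4: Primal residual = |-3.7661 + 1.3596| = 2.4065


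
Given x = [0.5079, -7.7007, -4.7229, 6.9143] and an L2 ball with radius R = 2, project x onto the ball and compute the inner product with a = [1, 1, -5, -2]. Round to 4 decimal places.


Step 1: Compute ||x|| (intermediates to 6 decimals).
||x|| = sqrt(0.5079^2 + (-7.7007)^2 + (-4.7229)^2 + 6.9143^2) = 11.387365
Step 2: Project.
Since ||x|| > R, scale = R/||x|| = 2/11.387365 = 0.175633, proj(x) = scale * x
proj(x) = [0.089204, -1.352497, -0.829497, 1.214379]
Step 3: Dot product.
a^T * proj(x) = 1*0.089204 + 1*(-1.352497) - 5*(-0.829497) - 2*1.214379 = 0.4554


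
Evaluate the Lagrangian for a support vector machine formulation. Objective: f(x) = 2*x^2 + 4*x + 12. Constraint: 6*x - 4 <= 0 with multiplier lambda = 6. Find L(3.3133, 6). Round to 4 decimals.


Step 1: Evaluate f(x).
f(3.3133) = 2*3.3133^2 + 4*3.3133 + 12 = 47.2091
Step 2: Evaluate g(x).
g(3.3133) = 6*3.3133 - 4 = 15.8798
Step 3: Compute Lagrangian.
L = 47.2091 + 6*15.8798 = 142.4879


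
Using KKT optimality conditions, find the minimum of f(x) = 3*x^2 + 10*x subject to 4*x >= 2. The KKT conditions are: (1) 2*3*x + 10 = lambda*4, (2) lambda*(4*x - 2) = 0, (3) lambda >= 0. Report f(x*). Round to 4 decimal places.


Step 1: Try lambda = 0 (constraint inactive).
x_unc = -10/(2*3) = -1.6667
Check: 4*-1.6667 = -6.6668 < 2 -- violated!
Step 2: Constraint must be active: 4*x = 2
x* = 2/4 = 0.5
lambda = (2*3*0.5 + 10)/4 = 3.25
Step 3: Compute optimal value.
f(x*) = 3*0.5^2 + 10*0.5 = 5.75


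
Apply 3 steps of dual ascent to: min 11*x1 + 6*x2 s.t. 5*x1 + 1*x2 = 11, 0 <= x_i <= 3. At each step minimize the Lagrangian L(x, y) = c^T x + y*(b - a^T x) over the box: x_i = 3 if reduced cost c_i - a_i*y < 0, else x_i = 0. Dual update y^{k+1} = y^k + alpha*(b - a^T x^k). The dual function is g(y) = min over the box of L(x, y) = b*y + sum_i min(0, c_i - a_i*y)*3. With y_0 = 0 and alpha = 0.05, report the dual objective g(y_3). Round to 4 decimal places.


Dual ascent for LP: min 11*x1 + 6*x2, 5*x1 + 1*x2 = 11, 0 <= x_i <= 3
Step 1: y^k = 0.0, reduced costs: (11.0, 6.0)
  x^k = (0.0, 0.0), subgradient = b - a^T x = 11.0
  y^{k+1} = 0.0 + 0.05*11.0 = 0.55
Step 2: y^k = 0.55, reduced costs: (8.25, 5.45)
  x^k = (0.0, 0.0), subgradient = b - a^T x = 11.0
  y^{k+1} = 0.55 + 0.05*11.0 = 1.1
Step 3: y^k = 1.1, reduced costs: (5.5, 4.9)
  x^k = (0.0, 0.0), subgradient = b - a^T x = 11.0
  y^{k+1} = 1.1 + 0.05*11.0 = 1.65
Dual objective at y_3 = 1.65: reduced costs (2.75, 4.35), box minimizer x = (0.0, 0.0)
g(y_3) = b*y + (c1 - a1*y)*x1 + (c2 - a2*y)*x2 = 11*1.65 + 2.75*0.0 + 4.35*0.0 = 18.15 + 0.0 + 0.0 = 18.15


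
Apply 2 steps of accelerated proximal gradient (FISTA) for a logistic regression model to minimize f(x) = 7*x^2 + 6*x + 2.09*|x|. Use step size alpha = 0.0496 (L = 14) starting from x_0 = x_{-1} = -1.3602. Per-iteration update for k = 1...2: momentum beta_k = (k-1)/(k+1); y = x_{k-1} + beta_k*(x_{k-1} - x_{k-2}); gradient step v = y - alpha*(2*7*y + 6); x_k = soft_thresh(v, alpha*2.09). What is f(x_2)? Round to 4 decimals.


FISTA on f(x) = 7*x^2 + 6*x + 2.09*|x|
L = 14, alpha = 0.0496
Iteration 1: beta = 0.0, y = -1.3602 + 0.0*(-1.3602 + 1.3602) = -1.3602
  grad(y) = -13.0428, v = y - alpha*grad = -0.7133
  prox(v) = soft_thresh(-0.7133, 0.1037) = -0.6096
Iteration 2: beta = 0.3333, y = -0.6096 + 0.3333*(-0.6096 + 1.3602) = -0.3594
  grad(y) = 0.9682, v = y - alpha*grad = -0.4074
  prox(v) = soft_thresh(-0.4074, 0.1037) = -0.3038
f(x_2) = 7*(-0.3038)^2 + 6*(-0.3038) + 2.09*|-0.3038| = -0.5418


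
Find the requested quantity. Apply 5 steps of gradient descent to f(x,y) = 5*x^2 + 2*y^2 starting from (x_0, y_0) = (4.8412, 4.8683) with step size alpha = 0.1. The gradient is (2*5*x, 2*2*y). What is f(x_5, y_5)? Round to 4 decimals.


Gradient descent on f(x,y) = 5*x^2 + 2*y^2.
Starting point: (4.8412, 4.8683), alpha = 0.1
Step 1: grad_x = 2*5*4.8412 = 48.412, grad_y = 2*2*4.8683 = 19.4732
  x_1 = 4.8412 - 0.1*48.412 = -0.0
  y_1 = 4.8683 - 0.1*19.4732 = 2.921
Step 2: grad_x = 2*5*-0.0 = -0.0, grad_y = 2*2*2.921 = 11.6839
  x_2 = -0.0 - 0.1*-0.0 = 0.0
  y_2 = 2.921 - 0.1*11.6839 = 1.7526
Step 3: grad_x = 2*5*0.0 = 0.0, grad_y = 2*2*1.7526 = 7.0104
  x_3 = 0.0 - 0.1*0.0 = 0.0
  y_3 = 1.7526 - 0.1*7.0104 = 1.0516
Step 4: grad_x = 2*5*0.0 = 0.0, grad_y = 2*2*1.0516 = 4.2062
  x_4 = 0.0 - 0.1*0.0 = 0.0
  y_4 = 1.0516 - 0.1*4.2062 = 0.6309
Step 5: grad_x = 2*5*0.0 = 0.0, grad_y = 2*2*0.6309 = 2.5237
  x_5 = 0.0 - 0.1*0.0 = 0.0
  y_5 = 0.6309 - 0.1*2.5237 = 0.3786
f(0.0, 0.3786) = 5*0.0^2 + 2*0.3786^2 = 0.2866


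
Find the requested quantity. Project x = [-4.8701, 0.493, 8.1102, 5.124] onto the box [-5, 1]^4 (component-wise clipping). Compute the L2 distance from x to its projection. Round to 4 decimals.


Project each component onto [-5, 1].
clip(-4.8701) = -4.8701, clip(0.493) = 0.493, clip(8.1102) = 1.0, clip(5.124) = 1.0
Projection = [-4.8701, 0.493, 1.0, 1.0]
Squared diffs: [0.0, 0.0, 50.5549, 17.0074]
Distance = sqrt(67.5623) = 8.2196


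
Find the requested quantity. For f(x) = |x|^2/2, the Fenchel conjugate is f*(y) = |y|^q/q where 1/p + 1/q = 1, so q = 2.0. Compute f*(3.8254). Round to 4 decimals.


The conjugate exponent q satisfies 1/p + 1/q = 1.
p = 2, so q = 2/(2 - 1) = 2.0
|y|^q = 3.8254^2.0 = 14.6337
f*(3.8254) = 14.6337 / 2.0 = 7.3168


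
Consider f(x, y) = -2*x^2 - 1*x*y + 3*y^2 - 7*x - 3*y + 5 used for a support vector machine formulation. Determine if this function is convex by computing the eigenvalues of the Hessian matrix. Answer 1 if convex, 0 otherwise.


The Hessian of f(x,y) = -2*x^2 - 1*x*y + 3*y^2 - 7*x - 3*y + 5 is:
H = [[-4, -1], [-1, 6]]
Trace = -4 + 6 = 2
Determinant = -4*6 - (-1)^2 = -25
Discriminant = (2)^2 - 4*-25 = 104.0
Eigenvalues: lambda_1 = -4.099, lambda_2 = 6.099
The function is not convex.

0


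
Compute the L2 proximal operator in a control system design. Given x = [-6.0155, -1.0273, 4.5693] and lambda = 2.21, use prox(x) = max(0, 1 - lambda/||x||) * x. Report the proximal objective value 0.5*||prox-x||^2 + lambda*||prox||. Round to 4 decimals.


Step 1: Compute ||x||.
||x|| = 7.6237
Step 2: Compute scaling factor.
scale = max(0, 1 - 2.21/7.6237) = 0.7101
Step 3: prox(x) = [-4.2717, -0.7295, 3.2447]
||prox(x)|| = 5.4137
Step 4: Proximal objective.
0.5*||prox-x||^2 = 2.4421
lambda*||prox|| = 11.9643
Total = 14.4062


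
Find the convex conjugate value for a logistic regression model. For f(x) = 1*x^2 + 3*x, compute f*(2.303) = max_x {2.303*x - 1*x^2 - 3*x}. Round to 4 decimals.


f*(y) = sup_x {y*x - a*x^2 - b*x} = sup_x {(y-b)*x - a*x^2}
FOC: (y - b) - 2a*x = 0 => x* = (y - b)/(2a)
x* = (2.303 - 3)/(2*1) = -0.3485
f*(2.303) = (y-b)^2/(4a) = (2.303 - 3)^2/(4*1)
= 0.4858/4 = 0.1215


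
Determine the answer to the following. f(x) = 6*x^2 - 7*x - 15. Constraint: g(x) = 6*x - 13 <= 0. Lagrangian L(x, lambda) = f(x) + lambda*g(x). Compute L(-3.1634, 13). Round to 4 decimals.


Step 1: Evaluate f(x).
f(-3.1634) = 6*(-3.1634)^2 - 7*(-3.1634) - 15 = 67.1864
Step 2: Evaluate g(x).
g(-3.1634) = 6*-3.1634 - 13 = -31.9804
Step 3: Compute Lagrangian.
L = 67.1864 + 13*-31.9804 = -348.5588


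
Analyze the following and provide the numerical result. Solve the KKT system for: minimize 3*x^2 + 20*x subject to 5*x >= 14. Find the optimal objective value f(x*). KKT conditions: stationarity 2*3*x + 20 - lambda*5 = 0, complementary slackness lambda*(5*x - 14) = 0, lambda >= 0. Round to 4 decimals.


Step 1: Try lambda = 0 (constraint inactive).
x_unc = -20/(2*3) = -3.3333
Check: 5*-3.3333 = -16.6665 < 14 -- violated!
Step 2: Constraint must be active: 5*x = 14
x* = 14/5 = 2.8
lambda = (2*3*2.8 + 20)/5 = 7.36
Step 3: Compute optimal value.
f(x*) = 3*2.8^2 + 20*2.8 = 79.52


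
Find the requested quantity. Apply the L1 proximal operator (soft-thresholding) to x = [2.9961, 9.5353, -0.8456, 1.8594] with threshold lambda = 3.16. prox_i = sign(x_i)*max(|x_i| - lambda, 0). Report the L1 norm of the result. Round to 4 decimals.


Soft-thresholding with lambda = 3.16:
prox(2.9961) = sign(2.9961)*max(|2.9961| - 3.16, 0) = 0.0
prox(9.5353) = sign(9.5353)*max(|9.5353| - 3.16, 0) = 6.3753
prox(-0.8456) = sign(-0.8456)*max(|-0.8456| - 3.16, 0) = 0.0
prox(1.8594) = sign(1.8594)*max(|1.8594| - 3.16, 0) = 0.0
prox(x) = [0.0, 6.3753, 0.0, 0.0]
||prox(x)||_1 = 0.0 + 6.3753 + 0.0 + 0.0 = 6.3753


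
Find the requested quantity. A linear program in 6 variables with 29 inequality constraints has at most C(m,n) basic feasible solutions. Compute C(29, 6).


Each vertex corresponds to some choice of n active constraints out of m, so the number of vertices is at most C(m, n) = m! / (n!(m-n)!).
m = 29, n = 6
Numerator: 29 * 28 * 27 * 26 * 25 * 24
Denominator: 6! = 720
C(29, 6) = 475020


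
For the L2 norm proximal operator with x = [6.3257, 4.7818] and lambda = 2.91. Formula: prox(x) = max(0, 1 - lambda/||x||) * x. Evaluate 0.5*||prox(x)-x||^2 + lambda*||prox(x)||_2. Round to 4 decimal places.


Step 1: Compute ||x||.
||x|| = 7.9297
Step 2: Compute scaling factor.
scale = max(0, 1 - 2.91/7.9297) = 0.633
Step 3: prox(x) = [4.0043, 3.027]
||prox(x)|| = 5.0197
Step 4: Proximal objective.
0.5*||prox-x||^2 = 4.2341
lambda*||prox|| = 14.6073
Total = 18.8414


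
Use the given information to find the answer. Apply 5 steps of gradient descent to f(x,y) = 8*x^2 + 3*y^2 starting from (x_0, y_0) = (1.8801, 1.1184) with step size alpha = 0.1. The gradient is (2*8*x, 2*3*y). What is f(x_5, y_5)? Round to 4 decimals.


Gradient descent on f(x,y) = 8*x^2 + 3*y^2.
Starting point: (1.8801, 1.1184), alpha = 0.1
Step 1: grad_x = 2*8*1.8801 = 30.0816, grad_y = 2*3*1.1184 = 6.7104
  x_1 = 1.8801 - 0.1*30.0816 = -1.1281
  y_1 = 1.1184 - 0.1*6.7104 = 0.4474
Step 2: grad_x = 2*8*-1.1281 = -18.049, grad_y = 2*3*0.4474 = 2.6842
  x_2 = -1.1281 - 0.1*-18.049 = 0.6768
  y_2 = 0.4474 - 0.1*2.6842 = 0.1789
Step 3: grad_x = 2*8*0.6768 = 10.8294, grad_y = 2*3*0.1789 = 1.0737
  x_3 = 0.6768 - 0.1*10.8294 = -0.4061
  y_3 = 0.1789 - 0.1*1.0737 = 0.0716
Step 4: grad_x = 2*8*-0.4061 = -6.4976, grad_y = 2*3*0.0716 = 0.4295
  x_4 = -0.4061 - 0.1*-6.4976 = 0.2437
  y_4 = 0.0716 - 0.1*0.4295 = 0.0286
Step 5: grad_x = 2*8*0.2437 = 3.8986, grad_y = 2*3*0.0286 = 0.1718
  x_5 = 0.2437 - 0.1*3.8986 = -0.1462
  y_5 = 0.0286 - 0.1*0.1718 = 0.0115
f(-0.1462, 0.0115) = 8*(-0.1462)^2 + 3*0.0115^2 = 0.1714


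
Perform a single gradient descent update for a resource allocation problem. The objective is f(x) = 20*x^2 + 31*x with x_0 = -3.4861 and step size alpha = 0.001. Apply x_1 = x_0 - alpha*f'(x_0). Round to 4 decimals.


We compute the gradient at x_0 and apply the update.
f'(x) = 40*x + 31
f'(-3.4861) = 40*-3.4861 + 31 = -108.444
x_1 = -3.4861 - 0.001*-108.444 = -3.3777


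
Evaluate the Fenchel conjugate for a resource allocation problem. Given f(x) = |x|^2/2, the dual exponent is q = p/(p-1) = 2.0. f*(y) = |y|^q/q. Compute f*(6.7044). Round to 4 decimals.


The conjugate exponent q satisfies 1/p + 1/q = 1.
p = 2, so q = 2/(2 - 1) = 2.0
|y|^q = 6.7044^2.0 = 44.949
f*(6.7044) = 44.949 / 2.0 = 22.4745


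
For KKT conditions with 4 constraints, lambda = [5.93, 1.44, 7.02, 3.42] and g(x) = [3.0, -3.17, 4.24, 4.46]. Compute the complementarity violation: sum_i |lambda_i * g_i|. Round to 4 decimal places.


KKT complementary slackness check:
lambda_1 * g_1 = 5.93 * 3.0 = 17.79
lambda_2 * g_2 = 1.44 * -3.17 = -4.5648
lambda_3 * g_3 = 7.02 * 4.24 = 29.7648
lambda_4 * g_4 = 3.42 * 4.46 = 15.2532
Total violation = 17.79 + 4.5648 + 29.7648 + 15.2532 = 67.3728


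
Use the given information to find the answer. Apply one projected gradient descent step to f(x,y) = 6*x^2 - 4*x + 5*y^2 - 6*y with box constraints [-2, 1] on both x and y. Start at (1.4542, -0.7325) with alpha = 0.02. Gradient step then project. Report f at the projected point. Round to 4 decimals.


Step 1: Compute gradient at (1.4542, -0.7325).
grad_x = 2*6*1.4542 - 4 = 13.4504
grad_y = 2*5*-0.7325 - 6 = -13.325
Step 2: Gradient step.
x_raw = 1.4542 - 0.02*13.4504 = 1.1852
y_raw = -0.7325 - 0.02*-13.325 = -0.466
Step 3: Project onto [-2, 1].
x_proj = clip(1.1852) = 1.0
y_proj = clip(-0.466) = -0.466
Step 4: Evaluate f.
f(1.0, -0.466) = 5.8818


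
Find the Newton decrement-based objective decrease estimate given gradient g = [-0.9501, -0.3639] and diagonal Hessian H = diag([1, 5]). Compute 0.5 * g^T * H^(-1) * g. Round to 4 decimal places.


Step 1: H is diagonal, so H^(-1) * g = [-0.9501, -0.0728].
Step 2: g^T H^(-1) g = sum_i g_i^2 / H_ii
  = (-0.9501)^2/1 + (-0.3639)^2/5
  = 0.9027 + 0.0265 = 0.9292
Step 3: Objective decrease = 0.5 * g^T H^(-1) g = 0.4646


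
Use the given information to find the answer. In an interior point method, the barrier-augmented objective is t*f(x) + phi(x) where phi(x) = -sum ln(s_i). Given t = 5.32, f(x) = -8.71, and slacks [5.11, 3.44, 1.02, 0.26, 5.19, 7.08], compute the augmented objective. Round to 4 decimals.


Step 1: Compute log-barrier.
ln values: [1.6312, 1.2355, 0.0198, -1.3471, 1.6467, 1.9573]
phi = -(1.6312 + 1.2355 + 0.0198 - 1.3471 + 1.6467 + 1.9573) = -5.1434
Step 2: Compute augmented objective.
t*f(x) = 5.32*-8.71 = -46.3372
Total = -46.3372 - 5.1434 = -51.4806


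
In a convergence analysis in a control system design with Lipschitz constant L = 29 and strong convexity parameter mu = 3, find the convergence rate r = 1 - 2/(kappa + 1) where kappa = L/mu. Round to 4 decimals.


Step 1: Compute the condition number.
kappa = L/mu = 29/3 = 9.6667
Step 2: Compute the convergence rate.
r = 1 - 2/(kappa + 1) = 1 - 2*mu/(L + mu) = (L - mu)/(L + mu) = 26/32 = 0.8125


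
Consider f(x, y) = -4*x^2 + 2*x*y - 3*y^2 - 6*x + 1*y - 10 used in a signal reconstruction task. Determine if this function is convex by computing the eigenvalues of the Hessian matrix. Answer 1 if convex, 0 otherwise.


The Hessian of f(x,y) = -4*x^2 + 2*x*y - 3*y^2 - 6*x + 1*y - 10 is:
H = [[-8, 2], [2, -6]]
Trace = -8 - 6 = -14
Determinant = -8*-6 - (2)^2 = 44
Discriminant = (-14)^2 - 4*44 = 20.0
Eigenvalues: lambda_1 = -9.2361, lambda_2 = -4.7639
The function is not convex.

0


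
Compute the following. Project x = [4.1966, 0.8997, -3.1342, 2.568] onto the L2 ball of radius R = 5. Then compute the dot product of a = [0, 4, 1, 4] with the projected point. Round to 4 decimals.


Step 1: Compute ||x|| (intermediates to 6 decimals).
||x|| = sqrt(4.1966^2 + 0.8997^2 + (-3.1342)^2 + 2.568^2) = 5.902436
Step 2: Project.
Since ||x|| > R, scale = R/||x|| = 5/5.902436 = 0.847108, proj(x) = scale * x
proj(x) = [3.554973, 0.762143, -2.655006, 2.175373]
Step 3: Dot product.
a^T * proj(x) = 0*3.554973 + 4*0.762143 + 1*(-2.655006) + 4*2.175373 = 9.0951


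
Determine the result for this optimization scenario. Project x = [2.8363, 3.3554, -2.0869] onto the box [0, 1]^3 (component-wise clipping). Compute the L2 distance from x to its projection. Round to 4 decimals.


Project each component onto [0, 1].
clip(2.8363) = 1.0, clip(3.3554) = 1.0, clip(-2.0869) = 0.0
Projection = [1.0, 1.0, 0.0]
Squared diffs: [3.372, 5.5479, 4.3552]
Distance = sqrt(13.2751) = 3.6435


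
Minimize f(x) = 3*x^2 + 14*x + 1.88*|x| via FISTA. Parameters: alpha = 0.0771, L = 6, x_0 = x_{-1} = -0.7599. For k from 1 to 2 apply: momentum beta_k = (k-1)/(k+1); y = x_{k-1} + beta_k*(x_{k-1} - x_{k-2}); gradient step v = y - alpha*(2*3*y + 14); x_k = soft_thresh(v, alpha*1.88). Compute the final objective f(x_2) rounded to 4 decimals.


FISTA on f(x) = 3*x^2 + 14*x + 1.88*|x|
L = 6, alpha = 0.0771
Iteration 1: beta = 0.0, y = -0.7599 + 0.0*(-0.7599 + 0.7599) = -0.7599
  grad(y) = 9.4406, v = y - alpha*grad = -1.4878
  prox(v) = soft_thresh(-1.4878, 0.1449) = -1.3428
Iteration 2: beta = 0.3333, y = -1.3428 + 0.3333*(-1.3428 + 0.7599) = -1.5371
  grad(y) = 4.7772, v = y - alpha*grad = -1.9055
  prox(v) = soft_thresh(-1.9055, 0.1449) = -1.7605
f(x_2) = 3*(-1.7605)^2 + 14*(-1.7605) + 1.88*|-1.7605| = -12.0392


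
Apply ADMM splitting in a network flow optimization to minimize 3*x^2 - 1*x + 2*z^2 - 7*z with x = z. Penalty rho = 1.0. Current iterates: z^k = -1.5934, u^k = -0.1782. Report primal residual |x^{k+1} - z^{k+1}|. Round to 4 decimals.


ADMM iteration with rho = 1.0, z^k = -1.5934, u^k = -0.1782
Step 1: x-update.
Minimize 3*x^2 - 1*x + (1.0/2)*(x + 1.5934 - 0.1782)^2
FOC: (2*3 + 1.0)*x = 1 + 1.0*(-1.5934 + 0.1782)
x^{k+1} = -0.0593
Step 2: z-update.
Minimize 2*z^2 - 7*z + (1.0/2)*(-0.0593 - z - 0.1782)^2
FOC: (2*2 + 1.0)*z = 7 + 1.0*(-0.0593 - 0.1782)
z^{k+1} = 1.3525
Step 3: u-update.
u^{k+1} = -0.1782 - 0.0593 - 1.3525 = -1.59
Step 4: Primal residual = |-0.0593 - 1.3525| = 1.4118


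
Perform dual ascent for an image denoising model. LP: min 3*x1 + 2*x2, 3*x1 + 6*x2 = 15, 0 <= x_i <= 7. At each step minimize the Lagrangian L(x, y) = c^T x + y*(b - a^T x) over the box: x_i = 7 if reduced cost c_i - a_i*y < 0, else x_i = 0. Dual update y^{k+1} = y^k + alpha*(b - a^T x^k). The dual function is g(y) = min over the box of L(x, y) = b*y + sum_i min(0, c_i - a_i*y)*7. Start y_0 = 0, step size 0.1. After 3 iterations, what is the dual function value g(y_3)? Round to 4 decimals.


Dual ascent for LP: min 3*x1 + 2*x2, 3*x1 + 6*x2 = 15, 0 <= x_i <= 7
Step 1: y^k = 0.0, reduced costs: (3.0, 2.0)
  x^k = (0.0, 0.0), subgradient = b - a^T x = 15.0
  y^{k+1} = 0.0 + 0.1*15.0 = 1.5
Step 2: y^k = 1.5, reduced costs: (-1.5, -7.0)
  x^k = (7.0, 7.0), subgradient = b - a^T x = -48.0
  y^{k+1} = 1.5 + 0.1*-48.0 = -3.3
Step 3: y^k = -3.3, reduced costs: (12.9, 21.8)
  x^k = (0.0, 0.0), subgradient = b - a^T x = 15.0
  y^{k+1} = -3.3 + 0.1*15.0 = -1.8
Dual objective at y_3 = -1.8: reduced costs (8.4, 12.8), box minimizer x = (0.0, 0.0)
g(y_3) = b*y + (c1 - a1*y)*x1 + (c2 - a2*y)*x2 = 15*(-1.8) + 8.4*0.0 + 12.8*0.0 = -27.0 + 0.0 + 0.0 = -27.0


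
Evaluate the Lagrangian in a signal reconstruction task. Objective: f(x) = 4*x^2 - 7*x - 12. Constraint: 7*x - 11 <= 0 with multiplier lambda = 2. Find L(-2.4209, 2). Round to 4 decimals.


Step 1: Evaluate f(x).
f(-2.4209) = 4*(-2.4209)^2 - 7*(-2.4209) - 12 = 28.3893
Step 2: Evaluate g(x).
g(-2.4209) = 7*-2.4209 - 11 = -27.9463
Step 3: Compute Lagrangian.
L = 28.3893 + 2*-27.9463 = -27.5033


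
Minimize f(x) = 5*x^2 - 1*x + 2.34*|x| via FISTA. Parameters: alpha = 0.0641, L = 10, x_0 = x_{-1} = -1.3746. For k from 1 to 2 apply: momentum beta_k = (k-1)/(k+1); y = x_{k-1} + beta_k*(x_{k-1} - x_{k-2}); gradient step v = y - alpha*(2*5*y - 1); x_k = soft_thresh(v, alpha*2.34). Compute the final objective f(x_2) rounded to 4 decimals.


FISTA on f(x) = 5*x^2 - 1*x + 2.34*|x|
L = 10, alpha = 0.0641
Iteration 1: beta = 0.0, y = -1.3746 + 0.0*(-1.3746 + 1.3746) = -1.3746
  grad(y) = -14.746, v = y - alpha*grad = -0.4294
  prox(v) = soft_thresh(-0.4294, 0.15) = -0.2794
Iteration 2: beta = 0.3333, y = -0.2794 + 0.3333*(-0.2794 + 1.3746) = 0.0857
  grad(y) = -0.1432, v = y - alpha*grad = 0.0949
  prox(v) = soft_thresh(0.0949, 0.15) = 0.0
f(x_2) = 5*0.0^2 - 1*0.0 + 2.34*|0.0| = 0.0


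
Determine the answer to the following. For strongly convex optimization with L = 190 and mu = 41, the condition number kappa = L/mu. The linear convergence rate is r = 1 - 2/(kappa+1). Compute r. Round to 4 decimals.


Step 1: Compute the condition number.
kappa = L/mu = 190/41 = 4.6341
Step 2: Compute the convergence rate.
r = 1 - 2/(kappa + 1) = 1 - 2*mu/(L + mu) = (L - mu)/(L + mu) = 149/231 = 0.645


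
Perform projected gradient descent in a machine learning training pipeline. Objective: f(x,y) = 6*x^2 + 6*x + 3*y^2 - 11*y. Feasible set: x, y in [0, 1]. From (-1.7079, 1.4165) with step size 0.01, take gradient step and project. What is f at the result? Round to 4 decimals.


Step 1: Compute gradient at (-1.7079, 1.4165).
grad_x = 2*6*-1.7079 + 6 = -14.4948
grad_y = 2*3*1.4165 - 11 = -2.501
Step 2: Gradient step.
x_raw = -1.7079 - 0.01*-14.4948 = -1.563
y_raw = 1.4165 - 0.01*-2.501 = 1.4415
Step 3: Project onto [0, 1].
x_proj = clip(-1.563) = 0.0
y_proj = clip(1.4415) = 1.0
Step 4: Evaluate f.
f(0.0, 1.0) = -8.0


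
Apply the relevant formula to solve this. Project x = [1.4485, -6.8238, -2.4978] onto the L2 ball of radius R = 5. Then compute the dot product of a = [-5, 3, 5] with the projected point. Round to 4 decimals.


Step 1: Compute ||x|| (intermediates to 6 decimals).
||x|| = sqrt(1.4485^2 + (-6.8238)^2 + (-2.4978)^2) = 7.409548
Step 2: Project.
Since ||x|| > R, scale = R/||x|| = 5/7.409548 = 0.674805, proj(x) = scale * x
proj(x) = [0.977455, -4.604734, -1.685528]
Step 3: Dot product.
a^T * proj(x) = -5*0.977455 + 3*(-4.604734) + 5*(-1.685528) = -27.1291


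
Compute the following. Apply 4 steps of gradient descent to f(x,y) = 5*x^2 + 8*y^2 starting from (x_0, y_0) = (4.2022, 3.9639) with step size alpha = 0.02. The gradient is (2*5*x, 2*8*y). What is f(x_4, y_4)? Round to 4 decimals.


Gradient descent on f(x,y) = 5*x^2 + 8*y^2.
Starting point: (4.2022, 3.9639), alpha = 0.02
Step 1: grad_x = 2*5*4.2022 = 42.022, grad_y = 2*8*3.9639 = 63.4224
  x_1 = 4.2022 - 0.02*42.022 = 3.3618
  y_1 = 3.9639 - 0.02*63.4224 = 2.6955
Step 2: grad_x = 2*5*3.3618 = 33.6176, grad_y = 2*8*2.6955 = 43.1272
  x_2 = 3.3618 - 0.02*33.6176 = 2.6894
  y_2 = 2.6955 - 0.02*43.1272 = 1.8329
Step 3: grad_x = 2*5*2.6894 = 26.8941, grad_y = 2*8*1.8329 = 29.3265
  x_3 = 2.6894 - 0.02*26.8941 = 2.1515
  y_3 = 1.8329 - 0.02*29.3265 = 1.2464
Step 4: grad_x = 2*5*2.1515 = 21.5153, grad_y = 2*8*1.2464 = 19.942
  x_4 = 2.1515 - 0.02*21.5153 = 1.7212
  y_4 = 1.2464 - 0.02*19.942 = 0.8475
f(1.7212, 0.8475) = 5*1.7212^2 + 8*0.8475^2 = 20.5596


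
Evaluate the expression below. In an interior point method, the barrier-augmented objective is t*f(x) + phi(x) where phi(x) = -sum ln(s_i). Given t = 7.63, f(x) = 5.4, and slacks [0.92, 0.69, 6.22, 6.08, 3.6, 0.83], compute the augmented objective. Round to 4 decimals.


Step 1: Compute log-barrier.
ln values: [-0.0834, -0.3711, 1.8278, 1.805, 1.2809, -0.1863]
phi = -(-0.0834 - 0.3711 + 1.8278 + 1.805 + 1.2809 - 0.1863) = -4.2729
Step 2: Compute augmented objective.
t*f(x) = 7.63*5.4 = 41.202
Total = 41.202 - 4.2729 = 36.9291


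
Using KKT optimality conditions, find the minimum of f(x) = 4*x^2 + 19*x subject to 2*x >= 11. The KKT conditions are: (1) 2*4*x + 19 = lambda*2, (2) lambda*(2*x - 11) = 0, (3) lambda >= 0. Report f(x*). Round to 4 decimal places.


Step 1: Try lambda = 0 (constraint inactive).
x_unc = -19/(2*4) = -2.375
Check: 2*-2.375 = -4.75 < 11 -- violated!
Step 2: Constraint must be active: 2*x = 11
x* = 11/2 = 5.5
lambda = (2*4*5.5 + 19)/2 = 31.5
Step 3: Compute optimal value.
f(x*) = 4*5.5^2 + 19*5.5 = 225.5


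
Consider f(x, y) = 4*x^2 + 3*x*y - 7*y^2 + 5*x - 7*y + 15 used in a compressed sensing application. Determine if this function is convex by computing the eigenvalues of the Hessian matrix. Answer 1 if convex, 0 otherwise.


The Hessian of f(x,y) = 4*x^2 + 3*x*y - 7*y^2 + 5*x - 7*y + 15 is:
H = [[8, 3], [3, -14]]
Trace = 8 - 14 = -6
Determinant = 8*-14 - (3)^2 = -121
Discriminant = (-6)^2 - 4*-121 = 520.0
Eigenvalues: lambda_1 = -14.4018, lambda_2 = 8.4018
The function is not convex.

0


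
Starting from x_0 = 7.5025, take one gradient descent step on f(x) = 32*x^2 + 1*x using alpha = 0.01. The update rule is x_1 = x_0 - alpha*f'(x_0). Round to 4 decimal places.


We compute the gradient at x_0 and apply the update.
f'(x) = 64*x + 1
f'(7.5025) = 64*7.5025 + 1 = 481.16
x_1 = 7.5025 - 0.01*481.16 = 2.6909


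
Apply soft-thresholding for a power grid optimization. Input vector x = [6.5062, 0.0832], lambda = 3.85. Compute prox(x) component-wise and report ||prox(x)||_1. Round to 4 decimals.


Soft-thresholding with lambda = 3.85:
prox(6.5062) = sign(6.5062)*max(|6.5062| - 3.85, 0) = 2.6562
prox(0.0832) = sign(0.0832)*max(|0.0832| - 3.85, 0) = 0.0
prox(x) = [2.6562, 0.0]
||prox(x)||_1 = 2.6562 + 0.0 = 2.6562


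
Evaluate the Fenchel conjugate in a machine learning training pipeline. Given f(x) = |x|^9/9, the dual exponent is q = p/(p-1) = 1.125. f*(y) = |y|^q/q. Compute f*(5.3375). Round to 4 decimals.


The conjugate exponent q satisfies 1/p + 1/q = 1.
p = 9, so q = 9/(9 - 1) = 1.125
|y|^q = 5.3375^1.125 = 6.5804
f*(5.3375) = 6.5804 / 1.125 = 5.8493


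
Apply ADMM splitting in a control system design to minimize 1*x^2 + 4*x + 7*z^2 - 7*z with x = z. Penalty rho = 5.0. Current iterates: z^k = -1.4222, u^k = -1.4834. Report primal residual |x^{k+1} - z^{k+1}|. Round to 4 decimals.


ADMM iteration with rho = 5.0, z^k = -1.4222, u^k = -1.4834
Step 1: x-update.
Minimize 1*x^2 + 4*x + (5.0/2)*(x + 1.4222 - 1.4834)^2
FOC: (2*1 + 5.0)*x = -4 + 5.0*(-1.4222 + 1.4834)
x^{k+1} = -0.5277
Step 2: z-update.
Minimize 7*z^2 - 7*z + (5.0/2)*(-0.5277 - z - 1.4834)^2
FOC: (2*7 + 5.0)*z = 7 + 5.0*(-0.5277 - 1.4834)
z^{k+1} = -0.1608
Step 3: u-update.
u^{k+1} = -1.4834 - 0.5277 + 0.1608 = -1.8503
Step 4: Primal residual = |-0.5277 + 0.1608| = 0.3669


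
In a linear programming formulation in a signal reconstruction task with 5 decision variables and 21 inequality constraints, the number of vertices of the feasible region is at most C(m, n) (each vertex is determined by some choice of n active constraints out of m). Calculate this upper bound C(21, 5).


Each vertex corresponds to some choice of n active constraints out of m, so the number of vertices is at most C(m, n) = m! / (n!(m-n)!).
m = 21, n = 5
Numerator: 21 * 20 * 19 * 18 * 17
Denominator: 5! = 120
C(21, 5) = 20349


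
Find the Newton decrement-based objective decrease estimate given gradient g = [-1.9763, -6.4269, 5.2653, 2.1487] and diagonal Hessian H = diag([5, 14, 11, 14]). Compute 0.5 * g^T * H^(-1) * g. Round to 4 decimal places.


Step 1: H is diagonal, so H^(-1) * g = [-0.3953, -0.4591, 0.4787, 0.1535].
Step 2: g^T H^(-1) g = sum_i g_i^2 / H_ii
  = (-1.9763)^2/5 + (-6.4269)^2/14 + (5.2653)^2/11 + (2.1487)^2/14
  = 0.7812 + 2.9504 + 2.5203 + 0.3298 = 6.5816
Step 3: Objective decrease = 0.5 * g^T H^(-1) g = 3.2908


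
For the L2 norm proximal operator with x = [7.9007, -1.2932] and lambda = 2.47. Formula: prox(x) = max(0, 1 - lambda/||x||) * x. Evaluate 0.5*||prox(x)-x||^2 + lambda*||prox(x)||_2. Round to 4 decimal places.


Step 1: Compute ||x||.
||x|| = 8.0058
Step 2: Compute scaling factor.
scale = max(0, 1 - 2.47/8.0058) = 0.6915
Step 3: prox(x) = [5.4631, -0.8942]
||prox(x)|| = 5.5358
Step 4: Proximal objective.
0.5*||prox-x||^2 = 3.0505
lambda*||prox|| = 13.6734
Total = 16.724


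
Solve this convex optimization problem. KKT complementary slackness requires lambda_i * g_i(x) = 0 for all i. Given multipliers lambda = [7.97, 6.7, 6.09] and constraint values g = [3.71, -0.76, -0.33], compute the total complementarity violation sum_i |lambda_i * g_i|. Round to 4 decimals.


KKT complementary slackness check:
lambda_1 * g_1 = 7.97 * 3.71 = 29.5687
lambda_2 * g_2 = 6.7 * -0.76 = -5.092
lambda_3 * g_3 = 6.09 * -0.33 = -2.0097
Total violation = 29.5687 + 5.092 + 2.0097 = 36.6704


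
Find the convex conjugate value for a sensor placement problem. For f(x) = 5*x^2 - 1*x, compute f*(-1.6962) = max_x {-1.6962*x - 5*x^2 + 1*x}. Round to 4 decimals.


f*(y) = sup_x {y*x - a*x^2 - b*x} = sup_x {(y-b)*x - a*x^2}
FOC: (y - b) - 2a*x = 0 => x* = (y - b)/(2a)
x* = (-1.6962 + 1)/(2*5) = -0.0696
f*(-1.6962) = (y-b)^2/(4a) = (-1.6962 + 1)^2/(4*5)
= 0.4847/20 = 0.0242


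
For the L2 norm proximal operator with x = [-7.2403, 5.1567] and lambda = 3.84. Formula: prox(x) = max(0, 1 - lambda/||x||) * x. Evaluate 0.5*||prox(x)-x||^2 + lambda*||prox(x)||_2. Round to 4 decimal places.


Step 1: Compute ||x||.
||x|| = 8.889
Step 2: Compute scaling factor.
scale = max(0, 1 - 3.84/8.889) = 0.568
Step 3: prox(x) = [-4.1125, 2.929]
||prox(x)|| = 5.049
Step 4: Proximal objective.
0.5*||prox-x||^2 = 7.3728
lambda*||prox|| = 19.3882
Total = 26.7608


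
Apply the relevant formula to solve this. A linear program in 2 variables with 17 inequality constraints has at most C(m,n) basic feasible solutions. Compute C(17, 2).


Each vertex corresponds to some choice of n active constraints out of m, so the number of vertices is at most C(m, n) = m! / (n!(m-n)!).
m = 17, n = 2
Numerator: 17 * 16
Denominator: 2! = 2
C(17, 2) = 136


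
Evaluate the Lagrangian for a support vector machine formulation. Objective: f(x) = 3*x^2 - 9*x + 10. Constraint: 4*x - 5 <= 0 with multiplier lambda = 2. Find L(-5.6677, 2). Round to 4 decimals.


Step 1: Evaluate f(x).
f(-5.6677) = 3*(-5.6677)^2 - 9*(-5.6677) + 10 = 157.3778
Step 2: Evaluate g(x).
g(-5.6677) = 4*-5.6677 - 5 = -27.6708
Step 3: Compute Lagrangian.
L = 157.3778 + 2*-27.6708 = 102.0362


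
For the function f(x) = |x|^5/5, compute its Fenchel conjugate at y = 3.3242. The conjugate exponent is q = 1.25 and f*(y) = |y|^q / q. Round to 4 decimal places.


The conjugate exponent q satisfies 1/p + 1/q = 1.
p = 5, so q = 5/(5 - 1) = 1.25
|y|^q = 3.3242^1.25 = 4.4886
f*(3.3242) = 4.4886 / 1.25 = 3.5909


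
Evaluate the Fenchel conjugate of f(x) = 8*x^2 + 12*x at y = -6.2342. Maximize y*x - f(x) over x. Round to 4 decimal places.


f*(y) = sup_x {y*x - a*x^2 - b*x} = sup_x {(y-b)*x - a*x^2}
FOC: (y - b) - 2a*x = 0 => x* = (y - b)/(2a)
x* = (-6.2342 - 12)/(2*8) = -1.1396
f*(-6.2342) = (y-b)^2/(4a) = (-6.2342 - 12)^2/(4*8)
= 332.486/32 = 10.3902


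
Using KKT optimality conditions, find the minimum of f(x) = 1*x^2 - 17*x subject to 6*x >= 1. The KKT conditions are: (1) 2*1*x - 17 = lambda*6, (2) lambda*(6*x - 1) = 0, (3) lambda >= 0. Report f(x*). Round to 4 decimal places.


Step 1: Try lambda = 0 (constraint inactive).
Stationarity: 2*1*x - 17 = 0
x* = 17/(2*1) = 8.5
Check constraint: 6*8.5 = 51.0 >= 1 -- satisfied.
Step 2: Compute optimal value.
f(x*) = 1*8.5^2 - 17*8.5 = -72.25


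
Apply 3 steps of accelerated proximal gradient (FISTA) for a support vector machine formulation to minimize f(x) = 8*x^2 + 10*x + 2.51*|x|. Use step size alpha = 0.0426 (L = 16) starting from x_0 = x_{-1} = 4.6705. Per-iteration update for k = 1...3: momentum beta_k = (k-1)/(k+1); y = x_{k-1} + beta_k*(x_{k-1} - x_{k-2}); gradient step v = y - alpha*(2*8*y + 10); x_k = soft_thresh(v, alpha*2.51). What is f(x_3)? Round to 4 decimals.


FISTA on f(x) = 8*x^2 + 10*x + 2.51*|x|
L = 16, alpha = 0.0426
Iteration 1: beta = 0.0, y = 4.6705 + 0.0*(4.6705 - 4.6705) = 4.6705
  grad(y) = 84.728, v = y - alpha*grad = 1.0611
  prox(v) = soft_thresh(1.0611, 0.1069) = 0.9542
Iteration 2: beta = 0.3333, y = 0.9542 + 0.3333*(0.9542 - 4.6705) = -0.2846
  grad(y) = 5.4461, v = y - alpha*grad = -0.5166
  prox(v) = soft_thresh(-0.5166, 0.1069) = -0.4097
Iteration 3: beta = 0.5, y = -0.4097 + 0.5*(-0.4097 - 0.9542) = -1.0916
  grad(y) = -7.466, v = y - alpha*grad = -0.7736
  prox(v) = soft_thresh(-0.7736, 0.1069) = -0.6666
f(x_3) = 8*(-0.6666)^2 + 10*(-0.6666) + 2.51*|-0.6666| = -1.4378
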